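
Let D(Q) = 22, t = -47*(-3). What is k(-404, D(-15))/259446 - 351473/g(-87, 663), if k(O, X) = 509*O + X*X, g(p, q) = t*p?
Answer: 14778610729/530437347 ≈ 27.861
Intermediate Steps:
t = 141
g(p, q) = 141*p
k(O, X) = X² + 509*O (k(O, X) = 509*O + X² = X² + 509*O)
k(-404, D(-15))/259446 - 351473/g(-87, 663) = (22² + 509*(-404))/259446 - 351473/(141*(-87)) = (484 - 205636)*(1/259446) - 351473/(-12267) = -205152*1/259446 - 351473*(-1/12267) = -34192/43241 + 351473/12267 = 14778610729/530437347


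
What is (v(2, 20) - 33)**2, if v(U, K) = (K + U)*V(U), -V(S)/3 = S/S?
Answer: 9801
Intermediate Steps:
V(S) = -3 (V(S) = -3*S/S = -3*1 = -3)
v(U, K) = -3*K - 3*U (v(U, K) = (K + U)*(-3) = -3*K - 3*U)
(v(2, 20) - 33)**2 = ((-3*20 - 3*2) - 33)**2 = ((-60 - 6) - 33)**2 = (-66 - 33)**2 = (-99)**2 = 9801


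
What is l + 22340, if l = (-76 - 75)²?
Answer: 45141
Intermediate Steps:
l = 22801 (l = (-151)² = 22801)
l + 22340 = 22801 + 22340 = 45141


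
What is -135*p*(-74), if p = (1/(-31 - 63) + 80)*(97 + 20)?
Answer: 4394216385/47 ≈ 9.3494e+7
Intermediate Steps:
p = 879723/94 (p = (1/(-94) + 80)*117 = (-1/94 + 80)*117 = (7519/94)*117 = 879723/94 ≈ 9358.8)
-135*p*(-74) = -135*879723/94*(-74) = -118762605/94*(-74) = 4394216385/47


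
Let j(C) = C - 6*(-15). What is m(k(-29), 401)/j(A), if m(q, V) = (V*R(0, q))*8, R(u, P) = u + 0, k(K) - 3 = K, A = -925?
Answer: 0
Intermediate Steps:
k(K) = 3 + K
R(u, P) = u
j(C) = 90 + C (j(C) = C + 90 = 90 + C)
m(q, V) = 0 (m(q, V) = (V*0)*8 = 0*8 = 0)
m(k(-29), 401)/j(A) = 0/(90 - 925) = 0/(-835) = 0*(-1/835) = 0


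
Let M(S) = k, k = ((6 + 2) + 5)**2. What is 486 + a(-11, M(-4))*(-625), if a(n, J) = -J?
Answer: 106111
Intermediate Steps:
k = 169 (k = (8 + 5)**2 = 13**2 = 169)
M(S) = 169
486 + a(-11, M(-4))*(-625) = 486 - 1*169*(-625) = 486 - 169*(-625) = 486 + 105625 = 106111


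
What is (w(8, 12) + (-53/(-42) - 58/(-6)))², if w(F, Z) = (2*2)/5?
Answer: 674041/4900 ≈ 137.56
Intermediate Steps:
w(F, Z) = ⅘ (w(F, Z) = 4*(⅕) = ⅘)
(w(8, 12) + (-53/(-42) - 58/(-6)))² = (⅘ + (-53/(-42) - 58/(-6)))² = (⅘ + (-53*(-1/42) - 58*(-⅙)))² = (⅘ + (53/42 + 29/3))² = (⅘ + 153/14)² = (821/70)² = 674041/4900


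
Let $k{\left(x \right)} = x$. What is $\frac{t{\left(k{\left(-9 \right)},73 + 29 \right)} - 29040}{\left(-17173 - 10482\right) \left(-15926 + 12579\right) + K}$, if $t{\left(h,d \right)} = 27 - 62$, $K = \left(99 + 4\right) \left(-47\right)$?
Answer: $- \frac{29075}{92556444} \approx -0.00031413$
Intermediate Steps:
$K = -4841$ ($K = 103 \left(-47\right) = -4841$)
$t{\left(h,d \right)} = -35$ ($t{\left(h,d \right)} = 27 - 62 = -35$)
$\frac{t{\left(k{\left(-9 \right)},73 + 29 \right)} - 29040}{\left(-17173 - 10482\right) \left(-15926 + 12579\right) + K} = \frac{-35 - 29040}{\left(-17173 - 10482\right) \left(-15926 + 12579\right) - 4841} = - \frac{29075}{\left(-27655\right) \left(-3347\right) - 4841} = - \frac{29075}{92561285 - 4841} = - \frac{29075}{92556444}$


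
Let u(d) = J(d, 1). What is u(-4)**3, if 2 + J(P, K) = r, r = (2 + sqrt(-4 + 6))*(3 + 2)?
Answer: 1712 + 1210*sqrt(2) ≈ 3423.2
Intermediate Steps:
r = 10 + 5*sqrt(2) (r = (2 + sqrt(2))*5 = 10 + 5*sqrt(2) ≈ 17.071)
J(P, K) = 8 + 5*sqrt(2) (J(P, K) = -2 + (10 + 5*sqrt(2)) = 8 + 5*sqrt(2))
u(d) = 8 + 5*sqrt(2)
u(-4)**3 = (8 + 5*sqrt(2))**3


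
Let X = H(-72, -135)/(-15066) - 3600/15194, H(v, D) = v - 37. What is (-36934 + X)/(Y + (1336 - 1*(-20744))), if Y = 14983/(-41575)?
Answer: -175752452179257125/105066515182080834 ≈ -1.6728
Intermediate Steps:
H(v, D) = -37 + v
Y = -14983/41575 (Y = 14983*(-1/41575) = -14983/41575 ≈ -0.36038)
X = -26290727/114456402 (X = (-37 - 72)/(-15066) - 3600/15194 = -109*(-1/15066) - 3600*1/15194 = 109/15066 - 1800/7597 = -26290727/114456402 ≈ -0.22970)
(-36934 + X)/(Y + (1336 - 1*(-20744))) = (-36934 - 26290727/114456402)/(-14983/41575 + (1336 - 1*(-20744))) = -4227359042195/(114456402*(-14983/41575 + (1336 + 20744))) = -4227359042195/(114456402*(-14983/41575 + 22080)) = -4227359042195/(114456402*917961017/41575) = -4227359042195/114456402*41575/917961017 = -175752452179257125/105066515182080834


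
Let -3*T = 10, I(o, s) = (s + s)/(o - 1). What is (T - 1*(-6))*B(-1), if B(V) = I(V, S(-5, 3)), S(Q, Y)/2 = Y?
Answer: -16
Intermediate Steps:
S(Q, Y) = 2*Y
I(o, s) = 2*s/(-1 + o) (I(o, s) = (2*s)/(-1 + o) = 2*s/(-1 + o))
T = -10/3 (T = -⅓*10 = -10/3 ≈ -3.3333)
B(V) = 12/(-1 + V) (B(V) = 2*(2*3)/(-1 + V) = 2*6/(-1 + V) = 12/(-1 + V))
(T - 1*(-6))*B(-1) = (-10/3 - 1*(-6))*(12/(-1 - 1)) = (-10/3 + 6)*(12/(-2)) = 8*(12*(-½))/3 = (8/3)*(-6) = -16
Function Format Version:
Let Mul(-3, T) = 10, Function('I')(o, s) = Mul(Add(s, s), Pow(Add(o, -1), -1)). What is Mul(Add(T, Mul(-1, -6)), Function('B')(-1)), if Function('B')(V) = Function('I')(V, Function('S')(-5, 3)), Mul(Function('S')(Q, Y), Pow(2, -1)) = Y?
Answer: -16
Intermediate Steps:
Function('S')(Q, Y) = Mul(2, Y)
Function('I')(o, s) = Mul(2, s, Pow(Add(-1, o), -1)) (Function('I')(o, s) = Mul(Mul(2, s), Pow(Add(-1, o), -1)) = Mul(2, s, Pow(Add(-1, o), -1)))
T = Rational(-10, 3) (T = Mul(Rational(-1, 3), 10) = Rational(-10, 3) ≈ -3.3333)
Function('B')(V) = Mul(12, Pow(Add(-1, V), -1)) (Function('B')(V) = Mul(2, Mul(2, 3), Pow(Add(-1, V), -1)) = Mul(2, 6, Pow(Add(-1, V), -1)) = Mul(12, Pow(Add(-1, V), -1)))
Mul(Add(T, Mul(-1, -6)), Function('B')(-1)) = Mul(Add(Rational(-10, 3), Mul(-1, -6)), Mul(12, Pow(Add(-1, -1), -1))) = Mul(Add(Rational(-10, 3), 6), Mul(12, Pow(-2, -1))) = Mul(Rational(8, 3), Mul(12, Rational(-1, 2))) = Mul(Rational(8, 3), -6) = -16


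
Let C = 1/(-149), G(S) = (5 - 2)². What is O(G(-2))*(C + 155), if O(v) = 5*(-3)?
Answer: -346410/149 ≈ -2324.9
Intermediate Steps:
G(S) = 9 (G(S) = 3² = 9)
C = -1/149 ≈ -0.0067114
O(v) = -15
O(G(-2))*(C + 155) = -15*(-1/149 + 155) = -15*23094/149 = -346410/149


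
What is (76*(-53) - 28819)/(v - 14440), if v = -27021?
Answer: 32847/41461 ≈ 0.79224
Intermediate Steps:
(76*(-53) - 28819)/(v - 14440) = (76*(-53) - 28819)/(-27021 - 14440) = (-4028 - 28819)/(-41461) = -32847*(-1/41461) = 32847/41461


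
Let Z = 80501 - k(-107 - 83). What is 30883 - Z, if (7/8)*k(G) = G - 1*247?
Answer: -350822/7 ≈ -50117.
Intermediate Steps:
k(G) = -1976/7 + 8*G/7 (k(G) = 8*(G - 1*247)/7 = 8*(G - 247)/7 = 8*(-247 + G)/7 = -1976/7 + 8*G/7)
Z = 567003/7 (Z = 80501 - (-1976/7 + 8*(-107 - 83)/7) = 80501 - (-1976/7 + (8/7)*(-190)) = 80501 - (-1976/7 - 1520/7) = 80501 - 1*(-3496/7) = 80501 + 3496/7 = 567003/7 ≈ 81000.)
30883 - Z = 30883 - 1*567003/7 = 30883 - 567003/7 = -350822/7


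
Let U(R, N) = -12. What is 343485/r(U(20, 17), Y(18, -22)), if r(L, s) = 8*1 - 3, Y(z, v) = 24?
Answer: 68697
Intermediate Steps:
r(L, s) = 5 (r(L, s) = 8 - 3 = 5)
343485/r(U(20, 17), Y(18, -22)) = 343485/5 = 343485*(⅕) = 68697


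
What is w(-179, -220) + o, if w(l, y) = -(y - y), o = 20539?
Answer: 20539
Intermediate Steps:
w(l, y) = 0 (w(l, y) = -1*0 = 0)
w(-179, -220) + o = 0 + 20539 = 20539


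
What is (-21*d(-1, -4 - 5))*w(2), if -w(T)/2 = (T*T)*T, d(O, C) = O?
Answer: -336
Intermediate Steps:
w(T) = -2*T**3 (w(T) = -2*T*T*T = -2*T**2*T = -2*T**3)
(-21*d(-1, -4 - 5))*w(2) = (-21*(-1))*(-2*2**3) = 21*(-2*8) = 21*(-16) = -336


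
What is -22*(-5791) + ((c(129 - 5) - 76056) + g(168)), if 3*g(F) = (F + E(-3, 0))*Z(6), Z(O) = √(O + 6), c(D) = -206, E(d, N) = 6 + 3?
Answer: 51140 + 118*√3 ≈ 51344.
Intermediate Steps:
E(d, N) = 9
Z(O) = √(6 + O)
g(F) = 2*√3*(9 + F)/3 (g(F) = ((F + 9)*√(6 + 6))/3 = ((9 + F)*√12)/3 = ((9 + F)*(2*√3))/3 = (2*√3*(9 + F))/3 = 2*√3*(9 + F)/3)
-22*(-5791) + ((c(129 - 5) - 76056) + g(168)) = -22*(-5791) + ((-206 - 76056) + 2*√3*(9 + 168)/3) = 127402 + (-76262 + (⅔)*√3*177) = 127402 + (-76262 + 118*√3) = 51140 + 118*√3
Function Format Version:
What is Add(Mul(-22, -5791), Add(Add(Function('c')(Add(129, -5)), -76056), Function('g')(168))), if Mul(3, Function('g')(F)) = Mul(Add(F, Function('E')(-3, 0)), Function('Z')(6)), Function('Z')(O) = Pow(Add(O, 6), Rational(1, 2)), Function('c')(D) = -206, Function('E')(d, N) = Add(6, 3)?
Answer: Add(51140, Mul(118, Pow(3, Rational(1, 2)))) ≈ 51344.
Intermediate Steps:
Function('E')(d, N) = 9
Function('Z')(O) = Pow(Add(6, O), Rational(1, 2))
Function('g')(F) = Mul(Rational(2, 3), Pow(3, Rational(1, 2)), Add(9, F)) (Function('g')(F) = Mul(Rational(1, 3), Mul(Add(F, 9), Pow(Add(6, 6), Rational(1, 2)))) = Mul(Rational(1, 3), Mul(Add(9, F), Pow(12, Rational(1, 2)))) = Mul(Rational(1, 3), Mul(Add(9, F), Mul(2, Pow(3, Rational(1, 2))))) = Mul(Rational(1, 3), Mul(2, Pow(3, Rational(1, 2)), Add(9, F))) = Mul(Rational(2, 3), Pow(3, Rational(1, 2)), Add(9, F)))
Add(Mul(-22, -5791), Add(Add(Function('c')(Add(129, -5)), -76056), Function('g')(168))) = Add(Mul(-22, -5791), Add(Add(-206, -76056), Mul(Rational(2, 3), Pow(3, Rational(1, 2)), Add(9, 168)))) = Add(127402, Add(-76262, Mul(Rational(2, 3), Pow(3, Rational(1, 2)), 177))) = Add(127402, Add(-76262, Mul(118, Pow(3, Rational(1, 2))))) = Add(51140, Mul(118, Pow(3, Rational(1, 2))))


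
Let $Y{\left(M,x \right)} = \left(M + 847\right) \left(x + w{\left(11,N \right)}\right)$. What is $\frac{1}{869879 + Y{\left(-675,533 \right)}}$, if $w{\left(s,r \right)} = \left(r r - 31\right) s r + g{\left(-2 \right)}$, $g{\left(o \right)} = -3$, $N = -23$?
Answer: $- \frac{1}{20709929} \approx -4.8286 \cdot 10^{-8}$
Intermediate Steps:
$w{\left(s,r \right)} = -3 + r s \left(-31 + r^{2}\right)$ ($w{\left(s,r \right)} = \left(r r - 31\right) s r - 3 = \left(r^{2} - 31\right) s r - 3 = \left(-31 + r^{2}\right) s r - 3 = s \left(-31 + r^{2}\right) r - 3 = r s \left(-31 + r^{2}\right) - 3 = -3 + r s \left(-31 + r^{2}\right)$)
$Y{\left(M,x \right)} = \left(-125997 + x\right) \left(847 + M\right)$ ($Y{\left(M,x \right)} = \left(M + 847\right) \left(x - \left(3 - 7843 + 133837\right)\right) = \left(847 + M\right) \left(x + \left(-3 + 11 \left(-12167\right) + 7843\right)\right) = \left(847 + M\right) \left(x - 125997\right) = \left(847 + M\right) \left(-125997 + x\right) = \left(-125997 + x\right) \left(847 + M\right)$)
$\frac{1}{869879 + Y{\left(-675,533 \right)}} = \frac{1}{869879 - 21579808} = \frac{1}{-20709929} = - \frac{1}{20709929}$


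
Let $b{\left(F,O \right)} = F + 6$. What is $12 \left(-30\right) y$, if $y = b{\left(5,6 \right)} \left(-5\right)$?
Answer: $19800$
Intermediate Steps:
$b{\left(F,O \right)} = 6 + F$
$y = -55$ ($y = \left(6 + 5\right) \left(-5\right) = 11 \left(-5\right) = -55$)
$12 \left(-30\right) y = 12 \left(-30\right) \left(-55\right) = \left(-360\right) \left(-55\right) = 19800$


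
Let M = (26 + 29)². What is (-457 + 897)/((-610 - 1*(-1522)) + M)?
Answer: 440/3937 ≈ 0.11176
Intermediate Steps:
M = 3025 (M = 55² = 3025)
(-457 + 897)/((-610 - 1*(-1522)) + M) = (-457 + 897)/((-610 - 1*(-1522)) + 3025) = 440/((-610 + 1522) + 3025) = 440/(912 + 3025) = 440/3937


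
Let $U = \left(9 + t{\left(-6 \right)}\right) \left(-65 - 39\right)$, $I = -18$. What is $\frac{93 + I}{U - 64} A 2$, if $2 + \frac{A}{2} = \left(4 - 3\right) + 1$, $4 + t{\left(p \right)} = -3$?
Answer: $0$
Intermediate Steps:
$t{\left(p \right)} = -7$ ($t{\left(p \right)} = -4 - 3 = -7$)
$U = -208$ ($U = \left(9 - 7\right) \left(-65 - 39\right) = 2 \left(-104\right) = -208$)
$A = 0$ ($A = -4 + 2 \left(\left(4 - 3\right) + 1\right) = -4 + 2 \left(1 + 1\right) = -4 + 2 \cdot 2 = -4 + 4 = 0$)
$\frac{93 + I}{U - 64} A 2 = \frac{93 - 18}{-208 - 64} \cdot 0 \cdot 2 = \frac{75}{-272} \cdot 0 = 75 \left(- \frac{1}{272}\right) 0 = \left(- \frac{75}{272}\right) 0 = 0$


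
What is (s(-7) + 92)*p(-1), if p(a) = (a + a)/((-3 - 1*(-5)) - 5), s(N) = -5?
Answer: 58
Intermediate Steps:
p(a) = -2*a/3 (p(a) = (2*a)/((-3 + 5) - 5) = (2*a)/(2 - 5) = (2*a)/(-3) = (2*a)*(-⅓) = -2*a/3)
(s(-7) + 92)*p(-1) = (-5 + 92)*(-⅔*(-1)) = 87*(⅔) = 58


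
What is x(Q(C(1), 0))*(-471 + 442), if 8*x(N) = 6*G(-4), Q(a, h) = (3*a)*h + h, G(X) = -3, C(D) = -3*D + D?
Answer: 261/4 ≈ 65.250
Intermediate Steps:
C(D) = -2*D
Q(a, h) = h + 3*a*h (Q(a, h) = 3*a*h + h = h + 3*a*h)
x(N) = -9/4 (x(N) = (6*(-3))/8 = (1/8)*(-18) = -9/4)
x(Q(C(1), 0))*(-471 + 442) = -9*(-471 + 442)/4 = -9/4*(-29) = 261/4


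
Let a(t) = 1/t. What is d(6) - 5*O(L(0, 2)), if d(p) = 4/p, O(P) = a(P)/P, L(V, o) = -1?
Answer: -13/3 ≈ -4.3333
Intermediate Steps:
O(P) = P⁻² (O(P) = 1/(P*P) = P⁻²)
d(6) - 5*O(L(0, 2)) = 4/6 - 5/(-1)² = 4*(⅙) - 5*1 = ⅔ - 5 = -13/3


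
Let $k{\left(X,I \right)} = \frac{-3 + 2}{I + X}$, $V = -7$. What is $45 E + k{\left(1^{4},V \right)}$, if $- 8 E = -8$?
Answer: $\frac{271}{6} \approx 45.167$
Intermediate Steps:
$k{\left(X,I \right)} = - \frac{1}{I + X}$
$E = 1$ ($E = \left(- \frac{1}{8}\right) \left(-8\right) = 1$)
$45 E + k{\left(1^{4},V \right)} = 45 \cdot 1 - \frac{1}{-7 + 1^{4}} = 45 - \frac{1}{-7 + 1} = 45 - \frac{1}{-6} = 45 - - \frac{1}{6} = 45 + \frac{1}{6} = \frac{271}{6}$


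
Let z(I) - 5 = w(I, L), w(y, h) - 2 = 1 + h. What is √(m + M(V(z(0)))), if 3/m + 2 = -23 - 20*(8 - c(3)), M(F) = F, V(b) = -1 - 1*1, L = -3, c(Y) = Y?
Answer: I*√1265/25 ≈ 1.4227*I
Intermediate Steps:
w(y, h) = 3 + h (w(y, h) = 2 + (1 + h) = 3 + h)
z(I) = 5 (z(I) = 5 + (3 - 3) = 5 + 0 = 5)
V(b) = -2 (V(b) = -1 - 1 = -2)
m = -3/125 (m = 3/(-2 + (-23 - 20*(8 - 1*3))) = 3/(-2 + (-23 - 20*(8 - 3))) = 3/(-2 + (-23 - 20*5)) = 3/(-2 + (-23 - 100)) = 3/(-2 - 123) = 3/(-125) = 3*(-1/125) = -3/125 ≈ -0.024000)
√(m + M(V(z(0)))) = √(-3/125 - 2) = √(-253/125) = I*√1265/25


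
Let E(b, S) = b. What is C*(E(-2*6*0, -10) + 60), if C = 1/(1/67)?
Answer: 4020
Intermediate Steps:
C = 67 (C = 1/(1/67) = 67)
C*(E(-2*6*0, -10) + 60) = 67*(-2*6*0 + 60) = 67*(-12*0 + 60) = 67*(0 + 60) = 67*60 = 4020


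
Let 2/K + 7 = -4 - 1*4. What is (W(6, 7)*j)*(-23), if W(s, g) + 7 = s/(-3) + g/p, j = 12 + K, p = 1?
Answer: 8188/15 ≈ 545.87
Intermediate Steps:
K = -2/15 (K = 2/(-7 + (-4 - 1*4)) = 2/(-7 + (-4 - 4)) = 2/(-7 - 8) = 2/(-15) = 2*(-1/15) = -2/15 ≈ -0.13333)
j = 178/15 (j = 12 - 2/15 = 178/15 ≈ 11.867)
W(s, g) = -7 + g - s/3 (W(s, g) = -7 + (s/(-3) + g/1) = -7 + (s*(-⅓) + g*1) = -7 + (-s/3 + g) = -7 + (g - s/3) = -7 + g - s/3)
(W(6, 7)*j)*(-23) = ((-7 + 7 - ⅓*6)*(178/15))*(-23) = ((-7 + 7 - 2)*(178/15))*(-23) = -2*178/15*(-23) = -356/15*(-23) = 8188/15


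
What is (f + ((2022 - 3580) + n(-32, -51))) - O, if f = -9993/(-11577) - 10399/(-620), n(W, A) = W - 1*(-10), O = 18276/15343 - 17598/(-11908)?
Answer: -746867686471111/477221614220 ≈ -1565.0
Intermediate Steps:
O = 1064709/398918 (O = 18276*(1/15343) - 17598*(-1/11908) = 18276/15343 + 8799/5954 = 1064709/398918 ≈ 2.6690)
n(W, A) = 10 + W (n(W, A) = W + 10 = 10 + W)
f = 42194961/2392580 (f = -9993*(-1/11577) - 10399*(-1/620) = 3331/3859 + 10399/620 = 42194961/2392580 ≈ 17.636)
(f + ((2022 - 3580) + n(-32, -51))) - O = (42194961/2392580 + ((2022 - 3580) + (10 - 32))) - 1*1064709/398918 = (42194961/2392580 + (-1558 - 22)) - 1064709/398918 = (42194961/2392580 - 1580) - 1064709/398918 = -3738081439/2392580 - 1064709/398918 = -746867686471111/477221614220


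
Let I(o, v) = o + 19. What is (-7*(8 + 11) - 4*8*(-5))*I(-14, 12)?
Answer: 135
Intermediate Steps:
I(o, v) = 19 + o
(-7*(8 + 11) - 4*8*(-5))*I(-14, 12) = (-7*(8 + 11) - 4*8*(-5))*(19 - 14) = (-7*19 - 32*(-5))*5 = (-133 + 160)*5 = 27*5 = 135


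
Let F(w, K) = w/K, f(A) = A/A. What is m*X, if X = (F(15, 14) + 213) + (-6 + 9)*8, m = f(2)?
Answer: 3333/14 ≈ 238.07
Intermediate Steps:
f(A) = 1
m = 1
X = 3333/14 (X = (15/14 + 213) + (-6 + 9)*8 = (15*(1/14) + 213) + 3*8 = (15/14 + 213) + 24 = 2997/14 + 24 = 3333/14 ≈ 238.07)
m*X = 1*(3333/14) = 3333/14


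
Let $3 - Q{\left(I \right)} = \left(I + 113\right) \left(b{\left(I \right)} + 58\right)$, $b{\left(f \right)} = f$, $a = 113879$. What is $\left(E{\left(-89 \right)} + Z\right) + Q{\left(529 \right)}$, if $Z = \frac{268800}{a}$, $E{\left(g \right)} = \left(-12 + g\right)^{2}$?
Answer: $- \frac{41753466550}{113879} \approx -3.6665 \cdot 10^{5}$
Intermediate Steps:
$Q{\left(I \right)} = 3 - \left(58 + I\right) \left(113 + I\right)$ ($Q{\left(I \right)} = 3 - \left(I + 113\right) \left(I + 58\right) = 3 - \left(113 + I\right) \left(58 + I\right) = 3 - \left(58 + I\right) \left(113 + I\right)$)
$Z = \frac{268800}{113879} \approx 2.3604$
$\left(E{\left(-89 \right)} + Z\right) + Q{\left(529 \right)} = \left(\left(-12 - 89\right)^{2} + \frac{268800}{113879}\right) - 376851 = \left(\left(-101\right)^{2} + \frac{268800}{113879}\right) - 376851 = \left(10201 + \frac{268800}{113879}\right) - 376851 = \frac{1161948479}{113879} - 376851 = - \frac{41753466550}{113879}$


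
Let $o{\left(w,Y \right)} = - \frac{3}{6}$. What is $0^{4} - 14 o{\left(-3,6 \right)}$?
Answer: $7$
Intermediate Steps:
$o{\left(w,Y \right)} = - \frac{1}{2}$ ($o{\left(w,Y \right)} = \left(-3\right) \frac{1}{6} = - \frac{1}{2}$)
$0^{4} - 14 o{\left(-3,6 \right)} = 0^{4} - -7 = 0 + 7 = 7$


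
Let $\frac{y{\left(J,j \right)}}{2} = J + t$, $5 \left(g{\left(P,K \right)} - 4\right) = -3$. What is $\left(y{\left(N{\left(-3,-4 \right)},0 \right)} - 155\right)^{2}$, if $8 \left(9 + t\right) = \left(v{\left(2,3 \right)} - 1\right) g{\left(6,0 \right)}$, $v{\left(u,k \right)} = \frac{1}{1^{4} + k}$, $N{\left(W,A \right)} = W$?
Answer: $\frac{206525641}{6400} \approx 32270.0$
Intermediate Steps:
$g{\left(P,K \right)} = \frac{17}{5}$ ($g{\left(P,K \right)} = 4 + \frac{1}{5} \left(-3\right) = 4 - \frac{3}{5} = \frac{17}{5}$)
$v{\left(u,k \right)} = \frac{1}{1 + k}$
$t = - \frac{1491}{160}$ ($t = -9 + \frac{\left(\frac{1}{1 + 3} - 1\right) \frac{17}{5}}{8} = -9 + \frac{\left(\frac{1}{4} - 1\right) \frac{17}{5}}{8} = -9 + \frac{\left(- \frac{3}{4}\right) \frac{17}{5}}{8} = -9 + \frac{1}{8} \left(- \frac{51}{20}\right) = -9 - \frac{51}{160} = - \frac{1491}{160} \approx -9.3188$)
$y{\left(J,j \right)} = - \frac{1491}{80} + 2 J$ ($y{\left(J,j \right)} = 2 \left(J - \frac{1491}{160}\right) = 2 \left(- \frac{1491}{160} + J\right) = - \frac{1491}{80} + 2 J$)
$\left(y{\left(N{\left(-3,-4 \right)},0 \right)} - 155\right)^{2} = \left(\left(- \frac{1491}{80} + 2 \left(-3\right)\right) - 155\right)^{2} = \left(\left(- \frac{1491}{80} - 6\right) - 155\right)^{2} = \left(- \frac{1971}{80} - 155\right)^{2} = \left(- \frac{14371}{80}\right)^{2} = \frac{206525641}{6400}$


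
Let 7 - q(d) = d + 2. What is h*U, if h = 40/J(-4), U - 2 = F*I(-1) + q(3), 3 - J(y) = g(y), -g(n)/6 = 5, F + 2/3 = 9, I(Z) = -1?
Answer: -520/99 ≈ -5.2525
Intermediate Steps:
q(d) = 5 - d (q(d) = 7 - (d + 2) = 7 - (2 + d) = 7 + (-2 - d) = 5 - d)
F = 25/3 (F = -⅔ + 9 = 25/3 ≈ 8.3333)
g(n) = -30 (g(n) = -6*5 = -30)
J(y) = 33 (J(y) = 3 - 1*(-30) = 3 + 30 = 33)
U = -13/3 (U = 2 + ((25/3)*(-1) + (5 - 1*3)) = 2 + (-25/3 + (5 - 3)) = 2 + (-25/3 + 2) = 2 - 19/3 = -13/3 ≈ -4.3333)
h = 40/33 ≈ 1.2121
h*U = (40/33)*(-13/3) = -520/99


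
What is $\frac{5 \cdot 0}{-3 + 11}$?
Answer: $0$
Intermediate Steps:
$\frac{5 \cdot 0}{-3 + 11} = \frac{0}{8} = 0 \cdot \frac{1}{8} = 0$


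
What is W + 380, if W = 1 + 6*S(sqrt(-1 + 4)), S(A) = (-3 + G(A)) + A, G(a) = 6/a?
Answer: 363 + 18*sqrt(3) ≈ 394.18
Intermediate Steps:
S(A) = -3 + A + 6/A (S(A) = (-3 + 6/A) + A = -3 + A + 6/A)
W = -17 + 18*sqrt(3) (W = 1 + 6*(-3 + sqrt(-1 + 4) + 6/(sqrt(-1 + 4))) = 1 + 6*(-3 + sqrt(3) + 6/(sqrt(3))) = 1 + 6*(-3 + sqrt(3) + 6*(sqrt(3)/3)) = 1 + 6*(-3 + sqrt(3) + 2*sqrt(3)) = 1 + 6*(-3 + 3*sqrt(3)) = 1 + (-18 + 18*sqrt(3)) = -17 + 18*sqrt(3) ≈ 14.177)
W + 380 = (-17 + 18*sqrt(3)) + 380 = 363 + 18*sqrt(3)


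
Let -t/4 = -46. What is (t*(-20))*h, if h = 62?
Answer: -228160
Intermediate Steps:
t = 184 (t = -4*(-46) = 184)
(t*(-20))*h = (184*(-20))*62 = -3680*62 = -228160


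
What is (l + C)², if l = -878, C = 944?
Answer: 4356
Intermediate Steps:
(l + C)² = (-878 + 944)² = 66² = 4356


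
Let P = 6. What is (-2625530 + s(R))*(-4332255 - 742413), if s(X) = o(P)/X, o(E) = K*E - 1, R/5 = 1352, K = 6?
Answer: 4503408250144851/338 ≈ 1.3324e+13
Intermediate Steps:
R = 6760 (R = 5*1352 = 6760)
o(E) = -1 + 6*E (o(E) = 6*E - 1 = -1 + 6*E)
s(X) = 35/X (s(X) = (-1 + 6*6)/X = (-1 + 36)/X = 35/X)
(-2625530 + s(R))*(-4332255 - 742413) = (-2625530 + 35/6760)*(-4332255 - 742413) = (-2625530 + 35*(1/6760))*(-5074668) = (-2625530 + 7/1352)*(-5074668) = -3549716553/1352*(-5074668) = 4503408250144851/338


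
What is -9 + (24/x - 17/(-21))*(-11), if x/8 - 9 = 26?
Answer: -1979/105 ≈ -18.848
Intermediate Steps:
x = 280 (x = 72 + 8*26 = 72 + 208 = 280)
-9 + (24/x - 17/(-21))*(-11) = -9 + (24/280 - 17/(-21))*(-11) = -9 + (24*(1/280) - 17*(-1/21))*(-11) = -9 + (3/35 + 17/21)*(-11) = -9 + (94/105)*(-11) = -9 - 1034/105 = -1979/105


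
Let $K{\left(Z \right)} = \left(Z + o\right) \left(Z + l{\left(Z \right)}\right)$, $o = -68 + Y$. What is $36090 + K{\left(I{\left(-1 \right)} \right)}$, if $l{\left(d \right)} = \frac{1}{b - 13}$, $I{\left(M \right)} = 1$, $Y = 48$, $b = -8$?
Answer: $\frac{757510}{21} \approx 36072.0$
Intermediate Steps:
$o = -20$ ($o = -68 + 48 = -20$)
$l{\left(d \right)} = - \frac{1}{21}$ ($l{\left(d \right)} = \frac{1}{-8 - 13} = \frac{1}{-21} = - \frac{1}{21}$)
$K{\left(Z \right)} = \left(-20 + Z\right) \left(- \frac{1}{21} + Z\right)$ ($K{\left(Z \right)} = \left(Z - 20\right) \left(Z - \frac{1}{21}\right) = \left(-20 + Z\right) \left(- \frac{1}{21} + Z\right)$)
$36090 + K{\left(I{\left(-1 \right)} \right)} = 36090 + \left(\frac{20}{21} + 1^{2} - \frac{421}{21}\right) = 36090 + \left(\frac{20}{21} + 1 - \frac{421}{21}\right) = 36090 - \frac{380}{21} = \frac{757510}{21}$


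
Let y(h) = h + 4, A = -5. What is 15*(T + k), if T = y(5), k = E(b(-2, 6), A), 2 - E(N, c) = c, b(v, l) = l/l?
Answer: 240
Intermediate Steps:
b(v, l) = 1
E(N, c) = 2 - c
k = 7 (k = 2 - 1*(-5) = 2 + 5 = 7)
y(h) = 4 + h
T = 9 (T = 4 + 5 = 9)
15*(T + k) = 15*(9 + 7) = 15*16 = 240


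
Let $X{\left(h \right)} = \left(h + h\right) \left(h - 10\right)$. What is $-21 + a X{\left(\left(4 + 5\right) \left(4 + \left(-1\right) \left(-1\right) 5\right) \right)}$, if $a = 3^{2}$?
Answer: $103497$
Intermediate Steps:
$X{\left(h \right)} = 2 h \left(-10 + h\right)$
$a = 9$
$-21 + a X{\left(\left(4 + 5\right) \left(4 + \left(-1\right) \left(-1\right) 5\right) \right)} = -21 + 9 \cdot 2 \left(4 + 5\right) \left(4 + \left(-1\right) \left(-1\right) 5\right) \left(-10 + \left(4 + 5\right) \left(4 + \left(-1\right) \left(-1\right) 5\right)\right) = -21 + 9 \cdot 2 \cdot 9 \left(4 + 1 \cdot 5\right) \left(-10 + 9 \left(4 + 1 \cdot 5\right)\right) = -21 + 9 \cdot 2 \cdot 9 \left(4 + 5\right) \left(-10 + 9 \left(4 + 5\right)\right) = -21 + 9 \cdot 2 \cdot 9 \cdot 9 \left(-10 + 9 \cdot 9\right) = -21 + 9 \cdot 2 \cdot 81 \left(-10 + 81\right) = -21 + 9 \cdot 2 \cdot 81 \cdot 71 = -21 + 9 \cdot 11502 = -21 + 103518 = 103497$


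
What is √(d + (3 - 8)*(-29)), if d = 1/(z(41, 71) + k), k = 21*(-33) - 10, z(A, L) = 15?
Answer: √4289637/172 ≈ 12.042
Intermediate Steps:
k = -703 (k = -693 - 10 = -703)
d = -1/688 (d = 1/(15 - 703) = 1/(-688) = -1/688 ≈ -0.0014535)
√(d + (3 - 8)*(-29)) = √(-1/688 + (3 - 8)*(-29)) = √(-1/688 - 5*(-29)) = √(-1/688 + 145) = √(99759/688) = √4289637/172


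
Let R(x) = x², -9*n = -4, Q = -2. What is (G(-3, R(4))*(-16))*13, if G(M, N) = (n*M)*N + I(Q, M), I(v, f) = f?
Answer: 15184/3 ≈ 5061.3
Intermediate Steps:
n = 4/9 (n = -⅑*(-4) = 4/9 ≈ 0.44444)
G(M, N) = M + 4*M*N/9 (G(M, N) = (4*M/9)*N + M = 4*M*N/9 + M = M + 4*M*N/9)
(G(-3, R(4))*(-16))*13 = (((⅑)*(-3)*(9 + 4*4²))*(-16))*13 = (((⅑)*(-3)*(9 + 4*16))*(-16))*13 = (((⅑)*(-3)*(9 + 64))*(-16))*13 = (((⅑)*(-3)*73)*(-16))*13 = -73/3*(-16)*13 = (1168/3)*13 = 15184/3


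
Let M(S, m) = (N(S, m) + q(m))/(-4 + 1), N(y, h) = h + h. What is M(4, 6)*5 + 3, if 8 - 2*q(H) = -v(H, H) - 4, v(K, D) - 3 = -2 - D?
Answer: -137/6 ≈ -22.833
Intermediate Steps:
N(y, h) = 2*h
v(K, D) = 1 - D (v(K, D) = 3 + (-2 - D) = 1 - D)
q(H) = 13/2 - H/2 (q(H) = 4 - (-(1 - H) - 4)/2 = 4 - ((-1 + H) - 4)/2 = 4 - (-5 + H)/2 = 4 + (5/2 - H/2) = 13/2 - H/2)
M(S, m) = -13/6 - m/2 (M(S, m) = (2*m + (13/2 - m/2))/(-4 + 1) = (13/2 + 3*m/2)/(-3) = (13/2 + 3*m/2)*(-⅓) = -13/6 - m/2)
M(4, 6)*5 + 3 = (-13/6 - ½*6)*5 + 3 = (-13/6 - 3)*5 + 3 = -31/6*5 + 3 = -155/6 + 3 = -137/6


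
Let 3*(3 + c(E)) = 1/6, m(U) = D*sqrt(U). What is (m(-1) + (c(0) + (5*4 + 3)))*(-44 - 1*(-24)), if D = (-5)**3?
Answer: -3610/9 + 2500*I ≈ -401.11 + 2500.0*I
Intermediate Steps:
D = -125
m(U) = -125*sqrt(U)
c(E) = -53/18 (c(E) = -3 + (1/3)/6 = -3 + (1/3)*(1/6) = -3 + 1/18 = -53/18)
(m(-1) + (c(0) + (5*4 + 3)))*(-44 - 1*(-24)) = (-125*I + (-53/18 + (5*4 + 3)))*(-44 - 1*(-24)) = (-125*I + (-53/18 + (20 + 3)))*(-44 + 24) = (-125*I + (-53/18 + 23))*(-20) = (-125*I + 361/18)*(-20) = (361/18 - 125*I)*(-20) = -3610/9 + 2500*I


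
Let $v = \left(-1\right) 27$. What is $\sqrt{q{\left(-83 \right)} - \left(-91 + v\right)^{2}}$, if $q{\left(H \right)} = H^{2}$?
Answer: $i \sqrt{7035} \approx 83.875 i$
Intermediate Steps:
$v = -27$
$\sqrt{q{\left(-83 \right)} - \left(-91 + v\right)^{2}} = \sqrt{\left(-83\right)^{2} - \left(-91 - 27\right)^{2}} = \sqrt{6889 - \left(-118\right)^{2}} = \sqrt{6889 - 13924} = \sqrt{-7035} = i \sqrt{7035}$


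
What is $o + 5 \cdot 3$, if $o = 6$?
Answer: $21$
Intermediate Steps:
$o + 5 \cdot 3 = 6 + 5 \cdot 3 = 6 + 15 = 21$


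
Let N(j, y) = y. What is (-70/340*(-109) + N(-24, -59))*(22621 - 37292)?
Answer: 1072709/2 ≈ 5.3635e+5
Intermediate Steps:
(-70/340*(-109) + N(-24, -59))*(22621 - 37292) = (-70/340*(-109) - 59)*(22621 - 37292) = (-70*1/340*(-109) - 59)*(-14671) = (-7/34*(-109) - 59)*(-14671) = (763/34 - 59)*(-14671) = -1243/34*(-14671) = 1072709/2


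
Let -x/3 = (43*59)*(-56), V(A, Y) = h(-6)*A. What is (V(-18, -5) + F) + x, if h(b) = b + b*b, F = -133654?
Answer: 292022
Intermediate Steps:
h(b) = b + b**2
V(A, Y) = 30*A (V(A, Y) = (-6*(1 - 6))*A = (-6*(-5))*A = 30*A)
x = 426216 (x = -3*43*59*(-56) = -7611*(-56) = -3*(-142072) = 426216)
(V(-18, -5) + F) + x = (30*(-18) - 133654) + 426216 = (-540 - 133654) + 426216 = -134194 + 426216 = 292022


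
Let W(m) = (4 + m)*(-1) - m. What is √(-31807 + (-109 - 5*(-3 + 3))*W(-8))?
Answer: I*√33115 ≈ 181.98*I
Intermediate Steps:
W(m) = -4 - 2*m (W(m) = (-4 - m) - m = -4 - 2*m)
√(-31807 + (-109 - 5*(-3 + 3))*W(-8)) = √(-31807 + (-109 - 5*(-3 + 3))*(-4 - 2*(-8))) = √(-31807 + (-109 - 5*0)*(-4 + 16)) = √(-31807 + (-109 + 0)*12) = √(-31807 - 109*12) = √(-31807 - 1308) = √(-33115) = I*√33115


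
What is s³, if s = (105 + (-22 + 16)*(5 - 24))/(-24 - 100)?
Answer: -10503459/1906624 ≈ -5.5089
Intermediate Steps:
s = -219/124 (s = (105 - 6*(-19))/(-124) = (105 + 114)*(-1/124) = 219*(-1/124) = -219/124 ≈ -1.7661)
s³ = (-219/124)³ = -10503459/1906624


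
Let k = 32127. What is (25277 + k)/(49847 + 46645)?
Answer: 14351/24123 ≈ 0.59491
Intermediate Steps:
(25277 + k)/(49847 + 46645) = (25277 + 32127)/(49847 + 46645) = 57404/96492 = 57404*(1/96492) = 14351/24123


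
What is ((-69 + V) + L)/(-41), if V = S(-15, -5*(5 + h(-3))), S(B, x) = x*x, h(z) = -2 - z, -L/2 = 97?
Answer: -637/41 ≈ -15.537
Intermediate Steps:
L = -194 (L = -2*97 = -194)
S(B, x) = x²
V = 900 (V = (-5*(5 + (-2 - 1*(-3))))² = (-5*(5 + (-2 + 3)))² = (-5*(5 + 1))² = (-5*6)² = (-30)² = 900)
((-69 + V) + L)/(-41) = ((-69 + 900) - 194)/(-41) = (831 - 194)*(-1/41) = 637*(-1/41) = -637/41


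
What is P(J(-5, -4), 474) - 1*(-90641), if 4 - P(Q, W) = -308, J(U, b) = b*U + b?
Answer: 90953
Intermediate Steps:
J(U, b) = b + U*b (J(U, b) = U*b + b = b + U*b)
P(Q, W) = 312 (P(Q, W) = 4 - 1*(-308) = 4 + 308 = 312)
P(J(-5, -4), 474) - 1*(-90641) = 312 - 1*(-90641) = 312 + 90641 = 90953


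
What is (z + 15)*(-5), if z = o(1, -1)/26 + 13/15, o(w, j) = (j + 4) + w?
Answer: -3124/39 ≈ -80.103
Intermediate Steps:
o(w, j) = 4 + j + w (o(w, j) = (4 + j) + w = 4 + j + w)
z = 199/195 (z = (4 - 1 + 1)/26 + 13/15 = 4*(1/26) + 13*(1/15) = 2/13 + 13/15 = 199/195 ≈ 1.0205)
(z + 15)*(-5) = (199/195 + 15)*(-5) = (3124/195)*(-5) = -3124/39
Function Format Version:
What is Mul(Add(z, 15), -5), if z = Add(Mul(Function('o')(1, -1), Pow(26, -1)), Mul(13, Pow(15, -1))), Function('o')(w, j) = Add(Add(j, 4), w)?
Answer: Rational(-3124, 39) ≈ -80.103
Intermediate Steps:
Function('o')(w, j) = Add(4, j, w) (Function('o')(w, j) = Add(Add(4, j), w) = Add(4, j, w))
z = Rational(199, 195) (z = Add(Mul(Add(4, -1, 1), Pow(26, -1)), Mul(13, Pow(15, -1))) = Add(Mul(4, Rational(1, 26)), Mul(13, Rational(1, 15))) = Add(Rational(2, 13), Rational(13, 15)) = Rational(199, 195) ≈ 1.0205)
Mul(Add(z, 15), -5) = Mul(Add(Rational(199, 195), 15), -5) = Mul(Rational(3124, 195), -5) = Rational(-3124, 39)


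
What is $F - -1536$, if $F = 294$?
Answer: $1830$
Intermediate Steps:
$F - -1536 = 294 - -1536 = 294 + 1536 = 1830$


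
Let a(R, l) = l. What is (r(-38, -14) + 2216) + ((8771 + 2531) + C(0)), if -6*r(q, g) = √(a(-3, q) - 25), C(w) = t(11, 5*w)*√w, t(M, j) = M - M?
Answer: 13518 - I*√7/2 ≈ 13518.0 - 1.3229*I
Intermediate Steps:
t(M, j) = 0
C(w) = 0 (C(w) = 0*√w = 0)
r(q, g) = -√(-25 + q)/6 (r(q, g) = -√(q - 25)/6 = -√(-25 + q)/6)
(r(-38, -14) + 2216) + ((8771 + 2531) + C(0)) = (-√(-25 - 38)/6 + 2216) + ((8771 + 2531) + 0) = (-I*√7/2 + 2216) + (11302 + 0) = (-I*√7/2 + 2216) + 11302 = (2216 - I*√7/2) + 11302 = 13518 - I*√7/2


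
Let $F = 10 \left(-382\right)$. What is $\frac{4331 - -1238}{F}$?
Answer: $- \frac{5569}{3820} \approx -1.4579$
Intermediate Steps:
$F = -3820$
$\frac{4331 - -1238}{F} = \frac{4331 - -1238}{-3820} = \left(4331 + 1238\right) \left(- \frac{1}{3820}\right) = 5569 \left(- \frac{1}{3820}\right) = - \frac{5569}{3820}$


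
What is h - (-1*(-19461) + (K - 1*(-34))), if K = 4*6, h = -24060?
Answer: -43579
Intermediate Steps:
K = 24
h - (-1*(-19461) + (K - 1*(-34))) = -24060 - (-1*(-19461) + (24 - 1*(-34))) = -24060 - (19461 + (24 + 34)) = -24060 - (19461 + 58) = -24060 - 1*19519 = -24060 - 19519 = -43579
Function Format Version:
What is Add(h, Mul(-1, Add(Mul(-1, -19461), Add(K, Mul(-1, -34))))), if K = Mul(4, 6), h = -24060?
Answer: -43579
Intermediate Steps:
K = 24
Add(h, Mul(-1, Add(Mul(-1, -19461), Add(K, Mul(-1, -34))))) = Add(-24060, Mul(-1, Add(Mul(-1, -19461), Add(24, Mul(-1, -34))))) = Add(-24060, Mul(-1, Add(19461, Add(24, 34)))) = Add(-24060, Mul(-1, Add(19461, 58))) = Add(-24060, Mul(-1, 19519)) = Add(-24060, -19519) = -43579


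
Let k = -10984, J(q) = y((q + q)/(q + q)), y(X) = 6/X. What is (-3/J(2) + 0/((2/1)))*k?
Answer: 5492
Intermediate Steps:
J(q) = 6 (J(q) = 6/(((q + q)/(q + q))) = 6/(((2*q)/((2*q)))) = 6/(((2*q)*(1/(2*q)))) = 6/1 = 6*1 = 6)
(-3/J(2) + 0/((2/1)))*k = (-3/6 + 0/((2/1)))*(-10984) = (-3*⅙ + 0/((2*1)))*(-10984) = (-½ + 0/2)*(-10984) = (-½ + 0*(½))*(-10984) = (-½ + 0)*(-10984) = -½*(-10984) = 5492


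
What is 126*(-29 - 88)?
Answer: -14742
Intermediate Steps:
126*(-29 - 88) = 126*(-117) = -14742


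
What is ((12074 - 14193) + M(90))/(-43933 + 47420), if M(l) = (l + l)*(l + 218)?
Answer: 53321/3487 ≈ 15.291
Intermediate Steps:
M(l) = 2*l*(218 + l) (M(l) = (2*l)*(218 + l) = 2*l*(218 + l))
((12074 - 14193) + M(90))/(-43933 + 47420) = ((12074 - 14193) + 2*90*(218 + 90))/(-43933 + 47420) = (-2119 + 2*90*308)/3487 = (-2119 + 55440)*(1/3487) = 53321*(1/3487) = 53321/3487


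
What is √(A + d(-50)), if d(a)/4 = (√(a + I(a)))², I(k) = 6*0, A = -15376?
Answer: 2*I*√3894 ≈ 124.8*I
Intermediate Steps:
I(k) = 0
d(a) = 4*a (d(a) = 4*(√(a + 0))² = 4*(√a)² = 4*a)
√(A + d(-50)) = √(-15376 + 4*(-50)) = √(-15376 - 200) = √(-15576) = 2*I*√3894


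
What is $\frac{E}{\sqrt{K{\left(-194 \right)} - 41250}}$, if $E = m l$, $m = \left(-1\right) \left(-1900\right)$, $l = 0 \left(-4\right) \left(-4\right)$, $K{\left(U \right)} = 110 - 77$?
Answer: $0$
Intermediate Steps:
$K{\left(U \right)} = 33$
$l = 0$ ($l = 0 \left(-4\right) = 0$)
$m = 1900$
$E = 0$ ($E = 1900 \cdot 0 = 0$)
$\frac{E}{\sqrt{K{\left(-194 \right)} - 41250}} = \frac{0}{\sqrt{33 - 41250}} = \frac{0}{\sqrt{-41217}} = \frac{0}{i \sqrt{41217}} = 0 \left(- \frac{i \sqrt{41217}}{41217}\right) = 0$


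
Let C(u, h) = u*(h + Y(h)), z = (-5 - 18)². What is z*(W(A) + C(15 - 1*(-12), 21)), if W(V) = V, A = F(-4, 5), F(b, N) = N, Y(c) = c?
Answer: 602531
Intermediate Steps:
A = 5
z = 529 (z = (-23)² = 529)
C(u, h) = 2*h*u (C(u, h) = u*(h + h) = u*(2*h) = 2*h*u)
z*(W(A) + C(15 - 1*(-12), 21)) = 529*(5 + 2*21*(15 - 1*(-12))) = 529*(5 + 2*21*(15 + 12)) = 529*(5 + 2*21*27) = 529*(5 + 1134) = 529*1139 = 602531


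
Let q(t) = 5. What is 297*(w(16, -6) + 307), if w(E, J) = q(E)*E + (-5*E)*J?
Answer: 257499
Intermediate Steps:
w(E, J) = 5*E - 5*E*J (w(E, J) = 5*E + (-5*E)*J = 5*E - 5*E*J)
297*(w(16, -6) + 307) = 297*(5*16*(1 - 1*(-6)) + 307) = 297*(5*16*(1 + 6) + 307) = 297*(5*16*7 + 307) = 297*(560 + 307) = 297*867 = 257499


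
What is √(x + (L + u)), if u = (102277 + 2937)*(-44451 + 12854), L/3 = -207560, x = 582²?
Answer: I*√3324730714 ≈ 57661.0*I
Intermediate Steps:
x = 338724
L = -622680 (L = 3*(-207560) = -622680)
u = -3324446758 (u = 105214*(-31597) = -3324446758)
√(x + (L + u)) = √(338724 + (-622680 - 3324446758)) = √(338724 - 3325069438) = √(-3324730714) = I*√3324730714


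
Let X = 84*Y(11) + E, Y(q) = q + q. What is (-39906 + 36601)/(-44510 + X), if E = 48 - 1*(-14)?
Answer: 661/8520 ≈ 0.077582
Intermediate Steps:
E = 62 (E = 48 + 14 = 62)
Y(q) = 2*q
X = 1910 (X = 84*(2*11) + 62 = 84*22 + 62 = 1848 + 62 = 1910)
(-39906 + 36601)/(-44510 + X) = (-39906 + 36601)/(-44510 + 1910) = -3305/(-42600) = -3305*(-1/42600) = 661/8520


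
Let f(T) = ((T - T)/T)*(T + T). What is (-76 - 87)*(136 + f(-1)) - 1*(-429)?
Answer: -21739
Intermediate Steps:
f(T) = 0 (f(T) = (0/T)*(2*T) = 0*(2*T) = 0)
(-76 - 87)*(136 + f(-1)) - 1*(-429) = (-76 - 87)*(136 + 0) - 1*(-429) = -163*136 + 429 = -22168 + 429 = -21739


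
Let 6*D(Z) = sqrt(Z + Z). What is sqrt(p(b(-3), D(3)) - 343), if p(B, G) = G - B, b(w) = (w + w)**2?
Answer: sqrt(-13644 + 6*sqrt(6))/6 ≈ 19.457*I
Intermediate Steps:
D(Z) = sqrt(2)*sqrt(Z)/6 (D(Z) = sqrt(Z + Z)/6 = sqrt(2*Z)/6 = (sqrt(2)*sqrt(Z))/6 = sqrt(2)*sqrt(Z)/6)
b(w) = 4*w**2 (b(w) = (2*w)**2 = 4*w**2)
sqrt(p(b(-3), D(3)) - 343) = sqrt((sqrt(2)*sqrt(3)/6 - 4*(-3)**2) - 343) = sqrt((sqrt(6)/6 - 4*9) - 343) = sqrt((sqrt(6)/6 - 1*36) - 343) = sqrt((sqrt(6)/6 - 36) - 343) = sqrt((-36 + sqrt(6)/6) - 343) = sqrt(-379 + sqrt(6)/6)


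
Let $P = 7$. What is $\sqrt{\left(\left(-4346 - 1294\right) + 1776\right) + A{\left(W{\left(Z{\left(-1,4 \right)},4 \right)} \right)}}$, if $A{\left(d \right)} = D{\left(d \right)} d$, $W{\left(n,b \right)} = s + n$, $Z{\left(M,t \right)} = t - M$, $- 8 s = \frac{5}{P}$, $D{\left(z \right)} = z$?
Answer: $\frac{i \sqrt{12041879}}{56} \approx 61.967 i$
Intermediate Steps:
$s = - \frac{5}{56}$ ($s = - \frac{5 \cdot \frac{1}{7}}{8} = \left(- \frac{1}{8}\right) \frac{5}{7} = - \frac{5}{56} \approx -0.089286$)
$W{\left(n,b \right)} = - \frac{5}{56} + n$
$A{\left(d \right)} = d^{2}$ ($A{\left(d \right)} = d d = d^{2}$)
$\sqrt{\left(\left(-4346 - 1294\right) + 1776\right) + A{\left(W{\left(Z{\left(-1,4 \right)},4 \right)} \right)}} = \sqrt{\left(\left(-4346 - 1294\right) + 1776\right) + \left(- \frac{5}{56} + \left(4 - -1\right)\right)^{2}} = \sqrt{\left(-5640 + 1776\right) + \left(- \frac{5}{56} + \left(4 + 1\right)\right)^{2}} = \sqrt{-3864 + \left(- \frac{5}{56} + 5\right)^{2}} = \sqrt{-3864 + \left(\frac{275}{56}\right)^{2}} = \sqrt{-3864 + \frac{75625}{3136}} = \sqrt{- \frac{12041879}{3136}} = \frac{i \sqrt{12041879}}{56}$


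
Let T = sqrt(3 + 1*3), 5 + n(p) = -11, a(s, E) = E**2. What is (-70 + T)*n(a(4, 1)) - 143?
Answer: 977 - 16*sqrt(6) ≈ 937.81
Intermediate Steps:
n(p) = -16 (n(p) = -5 - 11 = -16)
T = sqrt(6) (T = sqrt(3 + 3) = sqrt(6) ≈ 2.4495)
(-70 + T)*n(a(4, 1)) - 143 = (-70 + sqrt(6))*(-16) - 143 = (1120 - 16*sqrt(6)) - 143 = 977 - 16*sqrt(6)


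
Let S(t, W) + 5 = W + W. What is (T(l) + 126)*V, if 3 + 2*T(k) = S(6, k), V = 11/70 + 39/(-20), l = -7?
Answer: -5773/28 ≈ -206.18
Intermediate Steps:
S(t, W) = -5 + 2*W (S(t, W) = -5 + (W + W) = -5 + 2*W)
V = -251/140 (V = 11*(1/70) + 39*(-1/20) = 11/70 - 39/20 = -251/140 ≈ -1.7929)
T(k) = -4 + k (T(k) = -3/2 + (-5 + 2*k)/2 = -3/2 + (-5/2 + k) = -4 + k)
(T(l) + 126)*V = ((-4 - 7) + 126)*(-251/140) = (-11 + 126)*(-251/140) = 115*(-251/140) = -5773/28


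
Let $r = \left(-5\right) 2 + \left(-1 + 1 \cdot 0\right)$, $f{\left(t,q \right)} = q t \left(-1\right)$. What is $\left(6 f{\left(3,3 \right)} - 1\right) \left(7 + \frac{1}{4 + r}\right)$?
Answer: $- \frac{2640}{7} \approx -377.14$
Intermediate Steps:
$f{\left(t,q \right)} = - q t$
$r = -11$ ($r = -10 + \left(-1 + 0\right) = -10 - 1 = -11$)
$\left(6 f{\left(3,3 \right)} - 1\right) \left(7 + \frac{1}{4 + r}\right) = \left(6 \left(\left(-1\right) 3 \cdot 3\right) - 1\right) \left(7 + \frac{1}{4 - 11}\right) = \left(6 \left(-9\right) - 1\right) \left(7 + \frac{1}{-7}\right) = \left(-54 - 1\right) \left(7 - \frac{1}{7}\right) = \left(-55\right) \frac{48}{7} = - \frac{2640}{7}$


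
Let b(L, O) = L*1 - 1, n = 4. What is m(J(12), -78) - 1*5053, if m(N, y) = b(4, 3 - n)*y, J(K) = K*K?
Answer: -5287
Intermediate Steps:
b(L, O) = -1 + L (b(L, O) = L - 1 = -1 + L)
J(K) = K²
m(N, y) = 3*y (m(N, y) = (-1 + 4)*y = 3*y)
m(J(12), -78) - 1*5053 = 3*(-78) - 1*5053 = -234 - 5053 = -5287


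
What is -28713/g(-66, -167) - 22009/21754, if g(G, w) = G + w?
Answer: 619494505/5068682 ≈ 122.22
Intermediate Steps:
-28713/g(-66, -167) - 22009/21754 = -28713/(-66 - 167) - 22009/21754 = -28713/(-233) - 22009*1/21754 = -28713*(-1/233) - 22009/21754 = 28713/233 - 22009/21754 = 619494505/5068682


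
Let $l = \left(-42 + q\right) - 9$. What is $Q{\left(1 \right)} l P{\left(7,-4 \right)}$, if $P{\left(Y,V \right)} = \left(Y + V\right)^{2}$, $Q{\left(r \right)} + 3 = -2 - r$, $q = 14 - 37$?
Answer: $3996$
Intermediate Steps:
$q = -23$ ($q = 14 - 37 = -23$)
$Q{\left(r \right)} = -5 - r$ ($Q{\left(r \right)} = -3 - \left(2 + r\right) = -5 - r$)
$P{\left(Y,V \right)} = \left(V + Y\right)^{2}$
$l = -74$ ($l = \left(-42 - 23\right) - 9 = -65 - 9 = -74$)
$Q{\left(1 \right)} l P{\left(7,-4 \right)} = \left(-5 - 1\right) \left(-74\right) \left(-4 + 7\right)^{2} = \left(-5 - 1\right) \left(-74\right) 3^{2} = \left(-6\right) \left(-74\right) 9 = 444 \cdot 9 = 3996$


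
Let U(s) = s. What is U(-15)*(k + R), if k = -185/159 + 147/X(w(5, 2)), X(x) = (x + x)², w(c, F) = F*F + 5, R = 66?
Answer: -1868605/1908 ≈ -979.35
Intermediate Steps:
w(c, F) = 5 + F² (w(c, F) = F² + 5 = 5 + F²)
X(x) = 4*x² (X(x) = (2*x)² = 4*x²)
k = -4063/5724 (k = -185/159 + 147/((4*(5 + 2²)²)) = -185*1/159 + 147/((4*(5 + 4)²)) = -185/159 + 147/((4*9²)) = -185/159 + 147/((4*81)) = -185/159 + 147/324 = -185/159 + 147*(1/324) = -185/159 + 49/108 = -4063/5724 ≈ -0.70982)
U(-15)*(k + R) = -15*(-4063/5724 + 66) = -15*373721/5724 = -1868605/1908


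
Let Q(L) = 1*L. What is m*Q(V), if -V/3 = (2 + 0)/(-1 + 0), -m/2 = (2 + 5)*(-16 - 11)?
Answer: 2268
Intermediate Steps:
m = 378 (m = -2*(2 + 5)*(-16 - 11) = -14*(-27) = -2*(-189) = 378)
V = 6 (V = -3*(2 + 0)/(-1 + 0) = -6/(-1) = -6*(-1) = -3*(-2) = 6)
Q(L) = L
m*Q(V) = 378*6 = 2268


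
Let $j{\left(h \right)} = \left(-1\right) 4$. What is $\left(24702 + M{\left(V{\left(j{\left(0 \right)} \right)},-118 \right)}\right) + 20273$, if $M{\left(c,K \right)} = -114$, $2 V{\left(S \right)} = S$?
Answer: $44861$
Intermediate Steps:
$j{\left(h \right)} = -4$
$V{\left(S \right)} = \frac{S}{2}$
$\left(24702 + M{\left(V{\left(j{\left(0 \right)} \right)},-118 \right)}\right) + 20273 = \left(24702 - 114\right) + 20273 = 24588 + 20273 = 44861$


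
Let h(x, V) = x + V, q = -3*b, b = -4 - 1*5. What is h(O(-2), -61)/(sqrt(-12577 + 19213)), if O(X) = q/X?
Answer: -149*sqrt(1659)/6636 ≈ -0.91454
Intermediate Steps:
b = -9 (b = -4 - 5 = -9)
q = 27 (q = -3*(-9) = 27)
O(X) = 27/X
h(x, V) = V + x
h(O(-2), -61)/(sqrt(-12577 + 19213)) = (-61 + 27/(-2))/(sqrt(-12577 + 19213)) = (-61 + 27*(-1/2))/(sqrt(6636)) = (-61 - 27/2)/((2*sqrt(1659))) = -149*sqrt(1659)/6636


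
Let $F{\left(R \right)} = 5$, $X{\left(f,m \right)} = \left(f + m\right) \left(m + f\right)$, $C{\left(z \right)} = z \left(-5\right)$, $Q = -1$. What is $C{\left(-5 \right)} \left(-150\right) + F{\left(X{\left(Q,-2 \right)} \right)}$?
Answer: $-3745$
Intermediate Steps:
$C{\left(z \right)} = - 5 z$
$X{\left(f,m \right)} = \left(f + m\right)^{2}$ ($X{\left(f,m \right)} = \left(f + m\right) \left(f + m\right) = \left(f + m\right)^{2}$)
$C{\left(-5 \right)} \left(-150\right) + F{\left(X{\left(Q,-2 \right)} \right)} = \left(-5\right) \left(-5\right) \left(-150\right) + 5 = 25 \left(-150\right) + 5 = -3750 + 5 = -3745$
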